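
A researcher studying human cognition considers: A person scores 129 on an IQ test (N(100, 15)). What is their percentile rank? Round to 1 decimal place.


z = (IQ - mean) / SD
z = (129 - 100) / 15 = 1.9333
Percentile = Phi(1.9333) * 100
Phi(1.9333) = 0.9734
= 97.3


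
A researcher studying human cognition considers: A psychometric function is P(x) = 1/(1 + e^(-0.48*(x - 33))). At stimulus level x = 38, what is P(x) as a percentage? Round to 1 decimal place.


P(x) = 1/(1 + e^(-0.48*(38 - 33)))
Exponent = -0.48 * 5 = -2.4
e^(-2.4) = 0.090718
P = 1/(1 + 0.090718) = 0.916827
Percentage = 91.7


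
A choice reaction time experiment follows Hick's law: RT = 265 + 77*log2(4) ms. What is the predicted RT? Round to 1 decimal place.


RT = 265 + 77 * log2(4)
log2(4) = 2.0
RT = 265 + 77 * 2.0
= 265 + 154.0
= 419.0 ms


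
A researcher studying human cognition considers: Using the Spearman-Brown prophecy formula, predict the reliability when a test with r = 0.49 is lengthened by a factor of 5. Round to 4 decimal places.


r_new = n*r / (1 + (n-1)*r)
Numerator = 5 * 0.49 = 2.45
Denominator = 1 + 4 * 0.49 = 2.96
r_new = 2.45 / 2.96
= 0.8277


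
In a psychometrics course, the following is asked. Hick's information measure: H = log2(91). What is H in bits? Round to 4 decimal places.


H = log2(n)
H = log2(91)
= 6.5078


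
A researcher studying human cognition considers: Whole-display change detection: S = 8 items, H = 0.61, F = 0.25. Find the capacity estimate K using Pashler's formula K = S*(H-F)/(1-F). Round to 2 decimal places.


K = S * (H - F) / (1 - F)
H - F = 0.36
1 - F = 0.75
K = 8 * 0.36 / 0.75
= 3.84


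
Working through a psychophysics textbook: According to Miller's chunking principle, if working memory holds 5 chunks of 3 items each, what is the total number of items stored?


Total items = chunks * items_per_chunk
= 5 * 3
= 15


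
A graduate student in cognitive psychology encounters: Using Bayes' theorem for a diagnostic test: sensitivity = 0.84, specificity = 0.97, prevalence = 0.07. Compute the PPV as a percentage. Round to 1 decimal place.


PPV = (sens * prev) / (sens * prev + (1-spec) * (1-prev))
Numerator = 0.84 * 0.07 = 0.0588
P(positive and no disease) = (1 - spec) * (1 - prev) = (1 - 0.97) * (1 - 0.07) = 0.0279
Denominator = 0.0588 + 0.0279 = 0.0867
PPV = 0.0588 / 0.0867 = 0.678201
As percentage = 67.8


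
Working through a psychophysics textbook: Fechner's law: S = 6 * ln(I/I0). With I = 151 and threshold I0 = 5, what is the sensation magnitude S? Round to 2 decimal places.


S = 6 * ln(151/5)
I/I0 = 30.2
ln(30.2) = 3.4078
S = 6 * 3.4078
= 20.45


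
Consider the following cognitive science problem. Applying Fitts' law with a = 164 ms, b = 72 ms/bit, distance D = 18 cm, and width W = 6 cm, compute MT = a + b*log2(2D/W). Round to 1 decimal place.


MT = 164 + 72 * log2(2*18/6)
2D/W = 6.0
log2(6.0) = 2.585
MT = 164 + 72 * 2.585
= 350.1 ms


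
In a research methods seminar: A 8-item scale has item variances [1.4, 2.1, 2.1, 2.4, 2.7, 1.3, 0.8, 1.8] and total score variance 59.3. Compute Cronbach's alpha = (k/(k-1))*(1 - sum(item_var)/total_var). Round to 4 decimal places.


alpha = (k/(k-1)) * (1 - sum(s_i^2)/s_total^2)
sum(item variances) = 14.6
k/(k-1) = 8/7 = 1.142857
1 - 14.6/59.3 = 1 - 0.246206 = 0.753794
alpha = 1.142857 * 0.753794
= 0.8615


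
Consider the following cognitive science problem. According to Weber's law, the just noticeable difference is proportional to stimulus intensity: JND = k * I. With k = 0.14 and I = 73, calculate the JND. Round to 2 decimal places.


JND = k * I
JND = 0.14 * 73
= 10.22


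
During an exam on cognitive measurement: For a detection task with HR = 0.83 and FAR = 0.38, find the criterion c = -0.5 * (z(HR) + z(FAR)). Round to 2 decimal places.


c = -0.5 * (z(HR) + z(FAR))
z(0.83) = 0.9542
z(0.38) = -0.3055
c = -0.5 * (0.9542 + -0.3055)
= -0.5 * 0.6487
= -0.32


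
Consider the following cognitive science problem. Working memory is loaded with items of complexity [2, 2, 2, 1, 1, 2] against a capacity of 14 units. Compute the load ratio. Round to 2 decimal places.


Total complexity = 2 + 2 + 2 + 1 + 1 + 2 = 10
Load = total / capacity = 10 / 14
= 0.71


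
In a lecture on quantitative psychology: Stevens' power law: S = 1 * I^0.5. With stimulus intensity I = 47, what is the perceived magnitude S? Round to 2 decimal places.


S = 1 * 47^0.5
47^0.5 = 6.8557
S = 1 * 6.8557
= 6.86


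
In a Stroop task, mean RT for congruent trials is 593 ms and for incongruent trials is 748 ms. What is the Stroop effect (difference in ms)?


Stroop effect = RT(incongruent) - RT(congruent)
= 748 - 593
= 155 ms


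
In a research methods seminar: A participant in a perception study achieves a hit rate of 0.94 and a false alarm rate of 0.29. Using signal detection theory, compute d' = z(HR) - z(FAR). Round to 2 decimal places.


d' = z(HR) - z(FAR)
z(0.94) = 1.5548
z(0.29) = -0.5534
d' = 1.5548 - -0.5534
= 2.11


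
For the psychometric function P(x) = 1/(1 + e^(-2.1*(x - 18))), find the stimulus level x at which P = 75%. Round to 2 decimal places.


At P = 0.75: 0.75 = 1/(1 + e^(-k*(x-x0)))
Solving: e^(-k*(x-x0)) = 1/3
x = x0 + ln(3)/k
ln(3) = 1.0986
x = 18 + 1.0986/2.1
= 18 + 0.5231
= 18.52


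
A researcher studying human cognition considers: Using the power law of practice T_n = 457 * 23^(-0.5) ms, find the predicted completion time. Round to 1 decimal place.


T_n = 457 * 23^(-0.5)
23^(-0.5) = 0.208514
T_n = 457 * 0.208514
= 95.3 ms


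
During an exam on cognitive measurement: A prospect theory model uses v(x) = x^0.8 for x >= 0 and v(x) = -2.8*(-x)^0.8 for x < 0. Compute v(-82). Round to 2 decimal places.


Since x = -82 < 0, use v(x) = -lambda*(-x)^alpha
(-x) = 82
82^0.8 = 33.9665
v(-82) = -2.8 * 33.9665
= -95.11


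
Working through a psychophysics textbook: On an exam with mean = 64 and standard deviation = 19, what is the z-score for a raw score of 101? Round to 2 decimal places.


z = (X - mu) / sigma
= (101 - 64) / 19
= 37 / 19
= 1.95


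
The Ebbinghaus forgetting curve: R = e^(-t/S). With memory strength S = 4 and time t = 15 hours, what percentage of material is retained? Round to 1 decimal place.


R = e^(-t/S)
-t/S = -15/4 = -3.75
R = e^(-3.75) = 0.023518
Percentage = 0.023518 * 100
= 2.4


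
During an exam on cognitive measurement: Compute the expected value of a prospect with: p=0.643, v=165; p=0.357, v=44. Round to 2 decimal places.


EU = sum(p_i * v_i)
0.643 * 165 = 106.095
0.357 * 44 = 15.708
EU = 106.095 + 15.708
= 121.80


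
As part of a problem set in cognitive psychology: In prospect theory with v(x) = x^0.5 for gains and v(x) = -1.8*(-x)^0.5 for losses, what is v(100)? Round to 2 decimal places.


Since x = 100 >= 0, use v(x) = x^0.5
100^0.5 = 10.0
v(100) = 10.00


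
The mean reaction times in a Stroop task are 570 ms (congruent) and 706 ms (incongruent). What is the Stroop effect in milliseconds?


Stroop effect = RT(incongruent) - RT(congruent)
= 706 - 570
= 136 ms


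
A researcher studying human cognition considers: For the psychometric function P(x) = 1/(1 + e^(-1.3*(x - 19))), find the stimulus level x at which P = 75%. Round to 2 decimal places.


At P = 0.75: 0.75 = 1/(1 + e^(-k*(x-x0)))
Solving: e^(-k*(x-x0)) = 1/3
x = x0 + ln(3)/k
ln(3) = 1.0986
x = 19 + 1.0986/1.3
= 19 + 0.8451
= 19.85


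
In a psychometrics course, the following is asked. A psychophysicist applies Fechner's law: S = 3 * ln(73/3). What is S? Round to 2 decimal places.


S = 3 * ln(73/3)
I/I0 = 24.333333
ln(24.333333) = 3.1918
S = 3 * 3.1918
= 9.58


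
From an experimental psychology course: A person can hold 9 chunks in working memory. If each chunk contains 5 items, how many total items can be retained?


Total items = chunks * items_per_chunk
= 9 * 5
= 45


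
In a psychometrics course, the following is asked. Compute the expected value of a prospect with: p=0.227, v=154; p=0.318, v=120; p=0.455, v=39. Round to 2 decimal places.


EU = sum(p_i * v_i)
0.227 * 154 = 34.958
0.318 * 120 = 38.16
0.455 * 39 = 17.745
EU = 34.958 + 38.16 + 17.745
= 90.86


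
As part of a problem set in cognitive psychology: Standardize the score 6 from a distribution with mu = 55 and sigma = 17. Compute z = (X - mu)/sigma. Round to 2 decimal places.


z = (X - mu) / sigma
= (6 - 55) / 17
= -49 / 17
= -2.88


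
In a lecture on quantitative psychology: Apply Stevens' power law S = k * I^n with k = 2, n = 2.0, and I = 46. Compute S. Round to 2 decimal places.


S = 2 * 46^2.0
46^2.0 = 2116.0
S = 2 * 2116.0
= 4232.00


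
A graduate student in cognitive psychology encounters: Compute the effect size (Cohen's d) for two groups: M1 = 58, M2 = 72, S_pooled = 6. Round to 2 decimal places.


Cohen's d = (M1 - M2) / S_pooled
= (58 - 72) / 6
= -14 / 6
= -2.33


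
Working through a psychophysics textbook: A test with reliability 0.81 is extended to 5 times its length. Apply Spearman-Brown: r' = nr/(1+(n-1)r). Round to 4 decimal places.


r_new = n*r / (1 + (n-1)*r)
Numerator = 5 * 0.81 = 4.05
Denominator = 1 + 4 * 0.81 = 4.24
r_new = 4.05 / 4.24
= 0.9552


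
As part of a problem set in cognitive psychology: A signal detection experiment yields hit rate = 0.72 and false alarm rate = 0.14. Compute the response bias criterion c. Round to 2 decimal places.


c = -0.5 * (z(HR) + z(FAR))
z(0.72) = 0.5828
z(0.14) = -1.0803
c = -0.5 * (0.5828 + -1.0803)
= -0.5 * -0.4975
= 0.25


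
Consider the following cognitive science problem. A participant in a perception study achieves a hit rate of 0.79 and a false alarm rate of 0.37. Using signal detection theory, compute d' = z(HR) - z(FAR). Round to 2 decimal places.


d' = z(HR) - z(FAR)
z(0.79) = 0.8064
z(0.37) = -0.3319
d' = 0.8064 - -0.3319
= 1.14


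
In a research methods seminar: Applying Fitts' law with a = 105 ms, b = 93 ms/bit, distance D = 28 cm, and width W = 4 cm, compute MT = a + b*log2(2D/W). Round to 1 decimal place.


MT = 105 + 93 * log2(2*28/4)
2D/W = 14.0
log2(14.0) = 3.8074
MT = 105 + 93 * 3.8074
= 459.1 ms


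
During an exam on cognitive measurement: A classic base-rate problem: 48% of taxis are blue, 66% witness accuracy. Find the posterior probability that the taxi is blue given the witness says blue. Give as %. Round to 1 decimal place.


P(blue | says blue) = P(says blue | blue)*P(blue) / [P(says blue | blue)*P(blue) + P(says blue | not blue)*P(not blue)]
Numerator = 0.66 * 0.48 = 0.3168
False identification = 0.34 * 0.52 = 0.1768
P = 0.3168 / (0.3168 + 0.1768)
= 0.3168 / 0.4936
As percentage = 64.2


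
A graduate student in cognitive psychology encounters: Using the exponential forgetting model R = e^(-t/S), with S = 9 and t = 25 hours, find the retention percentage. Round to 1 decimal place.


R = e^(-t/S)
-t/S = -25/9 = -2.777778
R = e^(-2.777778) = 0.062177
Percentage = 0.062177 * 100
= 6.2


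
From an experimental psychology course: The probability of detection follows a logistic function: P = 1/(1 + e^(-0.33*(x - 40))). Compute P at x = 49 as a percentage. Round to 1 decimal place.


P(x) = 1/(1 + e^(-0.33*(49 - 40)))
Exponent = -0.33 * 9 = -2.97
e^(-2.97) = 0.051303
P = 1/(1 + 0.051303) = 0.951201
Percentage = 95.1


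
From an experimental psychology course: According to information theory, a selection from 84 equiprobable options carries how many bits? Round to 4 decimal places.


H = log2(n)
H = log2(84)
= 6.3923


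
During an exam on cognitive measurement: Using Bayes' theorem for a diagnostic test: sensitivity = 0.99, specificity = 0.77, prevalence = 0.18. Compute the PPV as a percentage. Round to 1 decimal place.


PPV = (sens * prev) / (sens * prev + (1-spec) * (1-prev))
Numerator = 0.99 * 0.18 = 0.1782
P(positive and no disease) = (1 - spec) * (1 - prev) = (1 - 0.77) * (1 - 0.18) = 0.1886
Denominator = 0.1782 + 0.1886 = 0.3668
PPV = 0.1782 / 0.3668 = 0.485823
As percentage = 48.6


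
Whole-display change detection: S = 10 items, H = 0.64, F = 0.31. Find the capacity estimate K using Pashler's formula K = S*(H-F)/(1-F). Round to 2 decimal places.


K = S * (H - F) / (1 - F)
H - F = 0.33
1 - F = 0.69
K = 10 * 0.33 / 0.69
= 4.78


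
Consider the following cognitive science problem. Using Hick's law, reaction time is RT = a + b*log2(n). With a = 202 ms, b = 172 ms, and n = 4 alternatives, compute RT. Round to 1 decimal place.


RT = 202 + 172 * log2(4)
log2(4) = 2.0
RT = 202 + 172 * 2.0
= 202 + 344.0
= 546.0 ms


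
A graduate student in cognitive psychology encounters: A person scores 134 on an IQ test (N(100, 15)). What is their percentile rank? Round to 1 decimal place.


z = (IQ - mean) / SD
z = (134 - 100) / 15 = 2.2667
Percentile = Phi(2.2667) * 100
Phi(2.2667) = 0.988296
= 98.8


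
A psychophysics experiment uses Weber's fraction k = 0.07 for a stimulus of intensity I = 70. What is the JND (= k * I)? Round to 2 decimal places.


JND = k * I
JND = 0.07 * 70
= 4.90


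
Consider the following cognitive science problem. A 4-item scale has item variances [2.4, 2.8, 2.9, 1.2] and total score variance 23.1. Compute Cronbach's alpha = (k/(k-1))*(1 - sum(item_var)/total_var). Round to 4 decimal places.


alpha = (k/(k-1)) * (1 - sum(s_i^2)/s_total^2)
sum(item variances) = 9.3
k/(k-1) = 4/3 = 1.333333
1 - 9.3/23.1 = 1 - 0.402597 = 0.597403
alpha = 1.333333 * 0.597403
= 0.7965


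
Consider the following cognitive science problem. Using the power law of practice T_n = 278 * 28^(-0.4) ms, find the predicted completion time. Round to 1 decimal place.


T_n = 278 * 28^(-0.4)
28^(-0.4) = 0.263716
T_n = 278 * 0.263716
= 73.3 ms


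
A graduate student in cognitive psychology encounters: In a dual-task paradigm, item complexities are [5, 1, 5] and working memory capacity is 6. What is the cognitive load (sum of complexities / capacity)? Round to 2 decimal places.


Total complexity = 5 + 1 + 5 = 11
Load = total / capacity = 11 / 6
= 1.83


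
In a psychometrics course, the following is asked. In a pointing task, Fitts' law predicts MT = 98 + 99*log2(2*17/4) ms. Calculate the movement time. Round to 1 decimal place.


MT = 98 + 99 * log2(2*17/4)
2D/W = 8.5
log2(8.5) = 3.0875
MT = 98 + 99 * 3.0875
= 403.7 ms


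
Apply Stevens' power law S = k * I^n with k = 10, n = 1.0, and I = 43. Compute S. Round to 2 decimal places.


S = 10 * 43^1.0
43^1.0 = 43.0
S = 10 * 43.0
= 430.00


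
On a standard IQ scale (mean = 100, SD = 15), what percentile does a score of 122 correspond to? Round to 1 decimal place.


z = (IQ - mean) / SD
z = (122 - 100) / 15 = 1.4667
Percentile = Phi(1.4667) * 100
Phi(1.4667) = 0.928771
= 92.9


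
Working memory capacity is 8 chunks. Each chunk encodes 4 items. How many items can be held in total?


Total items = chunks * items_per_chunk
= 8 * 4
= 32


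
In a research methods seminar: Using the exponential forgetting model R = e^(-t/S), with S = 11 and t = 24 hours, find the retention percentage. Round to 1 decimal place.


R = e^(-t/S)
-t/S = -24/11 = -2.181818
R = e^(-2.181818) = 0.112836
Percentage = 0.112836 * 100
= 11.3


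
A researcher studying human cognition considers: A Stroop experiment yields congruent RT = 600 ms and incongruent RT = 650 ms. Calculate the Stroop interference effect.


Stroop effect = RT(incongruent) - RT(congruent)
= 650 - 600
= 50 ms


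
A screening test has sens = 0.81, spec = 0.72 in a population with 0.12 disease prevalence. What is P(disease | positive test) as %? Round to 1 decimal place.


PPV = (sens * prev) / (sens * prev + (1-spec) * (1-prev))
Numerator = 0.81 * 0.12 = 0.0972
P(positive and no disease) = (1 - spec) * (1 - prev) = (1 - 0.72) * (1 - 0.12) = 0.2464
Denominator = 0.0972 + 0.2464 = 0.3436
PPV = 0.0972 / 0.3436 = 0.282887
As percentage = 28.3


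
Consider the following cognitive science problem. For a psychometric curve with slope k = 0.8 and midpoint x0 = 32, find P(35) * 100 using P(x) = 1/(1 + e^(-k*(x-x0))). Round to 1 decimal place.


P(x) = 1/(1 + e^(-0.8*(35 - 32)))
Exponent = -0.8 * 3 = -2.4
e^(-2.4) = 0.090718
P = 1/(1 + 0.090718) = 0.916827
Percentage = 91.7


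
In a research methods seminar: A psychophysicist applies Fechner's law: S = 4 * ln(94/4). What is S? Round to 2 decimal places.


S = 4 * ln(94/4)
I/I0 = 23.5
ln(23.5) = 3.157
S = 4 * 3.157
= 12.63


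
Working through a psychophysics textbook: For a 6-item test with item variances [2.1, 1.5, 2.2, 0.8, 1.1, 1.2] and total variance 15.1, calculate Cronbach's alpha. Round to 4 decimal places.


alpha = (k/(k-1)) * (1 - sum(s_i^2)/s_total^2)
sum(item variances) = 8.9
k/(k-1) = 6/5 = 1.2
1 - 8.9/15.1 = 1 - 0.589404 = 0.410596
alpha = 1.2 * 0.410596
= 0.4927


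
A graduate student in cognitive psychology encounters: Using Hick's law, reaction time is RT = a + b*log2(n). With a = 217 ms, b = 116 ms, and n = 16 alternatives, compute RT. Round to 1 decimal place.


RT = 217 + 116 * log2(16)
log2(16) = 4.0
RT = 217 + 116 * 4.0
= 217 + 464.0
= 681.0 ms


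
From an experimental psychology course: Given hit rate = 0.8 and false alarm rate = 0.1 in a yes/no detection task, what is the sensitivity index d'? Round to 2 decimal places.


d' = z(HR) - z(FAR)
z(0.8) = 0.8416
z(0.1) = -1.2816
d' = 0.8416 - -1.2816
= 2.12


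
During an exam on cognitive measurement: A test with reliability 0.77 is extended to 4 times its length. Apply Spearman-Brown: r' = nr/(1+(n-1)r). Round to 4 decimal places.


r_new = n*r / (1 + (n-1)*r)
Numerator = 4 * 0.77 = 3.08
Denominator = 1 + 3 * 0.77 = 3.31
r_new = 3.08 / 3.31
= 0.9305


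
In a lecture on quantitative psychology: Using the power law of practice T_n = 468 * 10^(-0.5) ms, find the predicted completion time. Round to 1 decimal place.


T_n = 468 * 10^(-0.5)
10^(-0.5) = 0.316228
T_n = 468 * 0.316228
= 148.0 ms


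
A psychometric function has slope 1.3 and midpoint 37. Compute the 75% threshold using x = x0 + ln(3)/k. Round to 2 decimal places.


At P = 0.75: 0.75 = 1/(1 + e^(-k*(x-x0)))
Solving: e^(-k*(x-x0)) = 1/3
x = x0 + ln(3)/k
ln(3) = 1.0986
x = 37 + 1.0986/1.3
= 37 + 0.8451
= 37.85


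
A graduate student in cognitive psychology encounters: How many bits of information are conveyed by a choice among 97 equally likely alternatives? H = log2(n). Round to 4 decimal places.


H = log2(n)
H = log2(97)
= 6.5999


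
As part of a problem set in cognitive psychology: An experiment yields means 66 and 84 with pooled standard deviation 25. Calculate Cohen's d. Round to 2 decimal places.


Cohen's d = (M1 - M2) / S_pooled
= (66 - 84) / 25
= -18 / 25
= -0.72


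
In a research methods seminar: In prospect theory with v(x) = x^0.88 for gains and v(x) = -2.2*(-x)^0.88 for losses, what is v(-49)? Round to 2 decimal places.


Since x = -49 < 0, use v(x) = -lambda*(-x)^alpha
(-x) = 49
49^0.88 = 30.7166
v(-49) = -2.2 * 30.7166
= -67.58


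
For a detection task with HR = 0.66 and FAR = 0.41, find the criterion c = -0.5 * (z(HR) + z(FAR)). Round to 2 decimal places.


c = -0.5 * (z(HR) + z(FAR))
z(0.66) = 0.4125
z(0.41) = -0.2275
c = -0.5 * (0.4125 + -0.2275)
= -0.5 * 0.185
= -0.09


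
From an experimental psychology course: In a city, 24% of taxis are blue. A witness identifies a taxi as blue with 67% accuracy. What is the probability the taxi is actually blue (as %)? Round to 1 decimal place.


P(blue | says blue) = P(says blue | blue)*P(blue) / [P(says blue | blue)*P(blue) + P(says blue | not blue)*P(not blue)]
Numerator = 0.67 * 0.24 = 0.1608
False identification = 0.33 * 0.76 = 0.2508
P = 0.1608 / (0.1608 + 0.2508)
= 0.1608 / 0.4116
As percentage = 39.1


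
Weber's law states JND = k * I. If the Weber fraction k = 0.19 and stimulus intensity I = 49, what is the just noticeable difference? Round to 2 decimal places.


JND = k * I
JND = 0.19 * 49
= 9.31


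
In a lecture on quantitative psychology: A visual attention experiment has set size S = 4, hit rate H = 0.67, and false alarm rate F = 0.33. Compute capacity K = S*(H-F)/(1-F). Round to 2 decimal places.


K = S * (H - F) / (1 - F)
H - F = 0.34
1 - F = 0.67
K = 4 * 0.34 / 0.67
= 2.03


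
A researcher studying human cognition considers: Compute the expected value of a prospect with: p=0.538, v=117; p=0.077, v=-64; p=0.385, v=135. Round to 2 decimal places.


EU = sum(p_i * v_i)
0.538 * 117 = 62.946
0.077 * -64 = -4.928
0.385 * 135 = 51.975
EU = 62.946 + -4.928 + 51.975
= 109.99


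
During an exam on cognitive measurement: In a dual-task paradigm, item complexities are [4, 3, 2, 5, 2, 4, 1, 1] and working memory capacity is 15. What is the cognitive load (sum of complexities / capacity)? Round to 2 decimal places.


Total complexity = 4 + 3 + 2 + 5 + 2 + 4 + 1 + 1 = 22
Load = total / capacity = 22 / 15
= 1.47


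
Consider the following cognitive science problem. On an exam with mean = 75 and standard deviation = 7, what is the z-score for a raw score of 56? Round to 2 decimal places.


z = (X - mu) / sigma
= (56 - 75) / 7
= -19 / 7
= -2.71


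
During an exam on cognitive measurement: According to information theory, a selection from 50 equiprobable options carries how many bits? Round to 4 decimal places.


H = log2(n)
H = log2(50)
= 5.6439


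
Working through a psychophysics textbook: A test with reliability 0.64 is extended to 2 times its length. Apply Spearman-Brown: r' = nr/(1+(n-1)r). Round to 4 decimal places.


r_new = n*r / (1 + (n-1)*r)
Numerator = 2 * 0.64 = 1.28
Denominator = 1 + 1 * 0.64 = 1.64
r_new = 1.28 / 1.64
= 0.7805


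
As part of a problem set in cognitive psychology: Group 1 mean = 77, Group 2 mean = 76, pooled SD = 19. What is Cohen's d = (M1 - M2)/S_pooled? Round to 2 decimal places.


Cohen's d = (M1 - M2) / S_pooled
= (77 - 76) / 19
= 1 / 19
= 0.05


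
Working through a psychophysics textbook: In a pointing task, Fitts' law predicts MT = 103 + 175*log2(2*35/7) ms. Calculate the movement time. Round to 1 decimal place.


MT = 103 + 175 * log2(2*35/7)
2D/W = 10.0
log2(10.0) = 3.3219
MT = 103 + 175 * 3.3219
= 684.3 ms


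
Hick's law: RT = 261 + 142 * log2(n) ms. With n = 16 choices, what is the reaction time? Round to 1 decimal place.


RT = 261 + 142 * log2(16)
log2(16) = 4.0
RT = 261 + 142 * 4.0
= 261 + 568.0
= 829.0 ms


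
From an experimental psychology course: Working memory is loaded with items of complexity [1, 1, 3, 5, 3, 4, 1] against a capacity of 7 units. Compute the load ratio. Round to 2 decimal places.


Total complexity = 1 + 1 + 3 + 5 + 3 + 4 + 1 = 18
Load = total / capacity = 18 / 7
= 2.57


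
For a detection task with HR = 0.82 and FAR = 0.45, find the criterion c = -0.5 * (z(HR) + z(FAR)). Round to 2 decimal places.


c = -0.5 * (z(HR) + z(FAR))
z(0.82) = 0.9154
z(0.45) = -0.1257
c = -0.5 * (0.9154 + -0.1257)
= -0.5 * 0.7897
= -0.39


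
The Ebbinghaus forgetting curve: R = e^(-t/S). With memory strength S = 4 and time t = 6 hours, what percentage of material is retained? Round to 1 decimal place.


R = e^(-t/S)
-t/S = -6/4 = -1.5
R = e^(-1.5) = 0.22313
Percentage = 0.22313 * 100
= 22.3


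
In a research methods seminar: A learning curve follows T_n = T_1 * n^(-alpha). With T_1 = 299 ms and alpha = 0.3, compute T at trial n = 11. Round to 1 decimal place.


T_n = 299 * 11^(-0.3)
11^(-0.3) = 0.48706
T_n = 299 * 0.48706
= 145.6 ms


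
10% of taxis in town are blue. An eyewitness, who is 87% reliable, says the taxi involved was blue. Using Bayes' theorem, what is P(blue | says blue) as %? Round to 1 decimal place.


P(blue | says blue) = P(says blue | blue)*P(blue) / [P(says blue | blue)*P(blue) + P(says blue | not blue)*P(not blue)]
Numerator = 0.87 * 0.1 = 0.087
False identification = 0.13 * 0.9 = 0.117
P = 0.087 / (0.087 + 0.117)
= 0.087 / 0.204
As percentage = 42.6


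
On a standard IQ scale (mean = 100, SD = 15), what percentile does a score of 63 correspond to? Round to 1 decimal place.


z = (IQ - mean) / SD
z = (63 - 100) / 15 = -2.4667
Percentile = Phi(-2.4667) * 100
Phi(-2.4667) = 0.006818
= 0.7


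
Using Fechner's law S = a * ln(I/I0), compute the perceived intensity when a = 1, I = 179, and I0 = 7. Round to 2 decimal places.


S = 1 * ln(179/7)
I/I0 = 25.571429
ln(25.571429) = 3.2415
S = 1 * 3.2415
= 3.24


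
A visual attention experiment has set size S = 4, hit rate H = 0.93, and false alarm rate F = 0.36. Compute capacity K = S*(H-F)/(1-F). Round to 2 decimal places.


K = S * (H - F) / (1 - F)
H - F = 0.57
1 - F = 0.64
K = 4 * 0.57 / 0.64
= 3.56


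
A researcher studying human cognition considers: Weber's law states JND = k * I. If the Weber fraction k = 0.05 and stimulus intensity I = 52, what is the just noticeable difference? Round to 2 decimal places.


JND = k * I
JND = 0.05 * 52
= 2.60


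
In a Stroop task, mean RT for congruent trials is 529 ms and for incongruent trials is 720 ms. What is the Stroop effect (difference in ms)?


Stroop effect = RT(incongruent) - RT(congruent)
= 720 - 529
= 191 ms


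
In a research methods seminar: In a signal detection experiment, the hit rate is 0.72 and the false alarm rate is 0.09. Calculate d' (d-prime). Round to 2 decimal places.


d' = z(HR) - z(FAR)
z(0.72) = 0.5828
z(0.09) = -1.3408
d' = 0.5828 - -1.3408
= 1.92


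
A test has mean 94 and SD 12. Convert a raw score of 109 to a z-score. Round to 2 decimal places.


z = (X - mu) / sigma
= (109 - 94) / 12
= 15 / 12
= 1.25


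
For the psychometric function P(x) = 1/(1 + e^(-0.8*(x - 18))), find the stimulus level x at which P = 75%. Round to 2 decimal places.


At P = 0.75: 0.75 = 1/(1 + e^(-k*(x-x0)))
Solving: e^(-k*(x-x0)) = 1/3
x = x0 + ln(3)/k
ln(3) = 1.0986
x = 18 + 1.0986/0.8
= 18 + 1.3732
= 19.37


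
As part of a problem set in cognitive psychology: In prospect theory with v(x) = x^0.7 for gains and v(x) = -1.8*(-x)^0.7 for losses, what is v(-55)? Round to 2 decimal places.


Since x = -55 < 0, use v(x) = -lambda*(-x)^alpha
(-x) = 55
55^0.7 = 16.5293
v(-55) = -1.8 * 16.5293
= -29.75


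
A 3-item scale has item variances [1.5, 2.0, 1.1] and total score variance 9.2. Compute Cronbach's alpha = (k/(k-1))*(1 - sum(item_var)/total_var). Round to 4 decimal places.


alpha = (k/(k-1)) * (1 - sum(s_i^2)/s_total^2)
sum(item variances) = 4.6
k/(k-1) = 3/2 = 1.5
1 - 4.6/9.2 = 1 - 0.5 = 0.5
alpha = 1.5 * 0.5
= 0.7500


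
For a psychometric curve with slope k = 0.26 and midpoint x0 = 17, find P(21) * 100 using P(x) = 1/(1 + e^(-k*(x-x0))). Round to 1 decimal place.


P(x) = 1/(1 + e^(-0.26*(21 - 17)))
Exponent = -0.26 * 4 = -1.04
e^(-1.04) = 0.353455
P = 1/(1 + 0.353455) = 0.73885
Percentage = 73.9


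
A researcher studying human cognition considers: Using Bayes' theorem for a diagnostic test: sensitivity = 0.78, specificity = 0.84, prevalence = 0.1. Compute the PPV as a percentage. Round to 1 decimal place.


PPV = (sens * prev) / (sens * prev + (1-spec) * (1-prev))
Numerator = 0.78 * 0.1 = 0.078
P(positive and no disease) = (1 - spec) * (1 - prev) = (1 - 0.84) * (1 - 0.1) = 0.144
Denominator = 0.078 + 0.144 = 0.222
PPV = 0.078 / 0.222 = 0.351351
As percentage = 35.1


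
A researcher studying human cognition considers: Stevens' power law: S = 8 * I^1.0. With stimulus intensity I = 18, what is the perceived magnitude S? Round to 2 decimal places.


S = 8 * 18^1.0
18^1.0 = 18.0
S = 8 * 18.0
= 144.00


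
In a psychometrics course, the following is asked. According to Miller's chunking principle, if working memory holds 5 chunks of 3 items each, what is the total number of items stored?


Total items = chunks * items_per_chunk
= 5 * 3
= 15


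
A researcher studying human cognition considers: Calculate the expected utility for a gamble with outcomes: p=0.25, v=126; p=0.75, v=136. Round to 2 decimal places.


EU = sum(p_i * v_i)
0.25 * 126 = 31.5
0.75 * 136 = 102.0
EU = 31.5 + 102.0
= 133.50


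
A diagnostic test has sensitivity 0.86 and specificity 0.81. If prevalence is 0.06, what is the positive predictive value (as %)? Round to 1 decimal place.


PPV = (sens * prev) / (sens * prev + (1-spec) * (1-prev))
Numerator = 0.86 * 0.06 = 0.0516
P(positive and no disease) = (1 - spec) * (1 - prev) = (1 - 0.81) * (1 - 0.06) = 0.1786
Denominator = 0.0516 + 0.1786 = 0.2302
PPV = 0.0516 / 0.2302 = 0.224153
As percentage = 22.4


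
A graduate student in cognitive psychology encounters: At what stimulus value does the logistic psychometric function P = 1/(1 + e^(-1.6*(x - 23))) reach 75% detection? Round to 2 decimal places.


At P = 0.75: 0.75 = 1/(1 + e^(-k*(x-x0)))
Solving: e^(-k*(x-x0)) = 1/3
x = x0 + ln(3)/k
ln(3) = 1.0986
x = 23 + 1.0986/1.6
= 23 + 0.6866
= 23.69


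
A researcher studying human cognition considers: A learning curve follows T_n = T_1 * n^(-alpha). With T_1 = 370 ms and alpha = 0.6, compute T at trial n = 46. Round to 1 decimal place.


T_n = 370 * 46^(-0.6)
46^(-0.6) = 0.100541
T_n = 370 * 0.100541
= 37.2 ms


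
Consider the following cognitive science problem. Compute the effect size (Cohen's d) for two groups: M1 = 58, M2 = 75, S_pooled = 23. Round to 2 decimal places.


Cohen's d = (M1 - M2) / S_pooled
= (58 - 75) / 23
= -17 / 23
= -0.74


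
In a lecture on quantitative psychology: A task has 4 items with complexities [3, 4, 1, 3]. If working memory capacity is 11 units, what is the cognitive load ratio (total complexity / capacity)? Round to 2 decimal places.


Total complexity = 3 + 4 + 1 + 3 = 11
Load = total / capacity = 11 / 11
= 1.00


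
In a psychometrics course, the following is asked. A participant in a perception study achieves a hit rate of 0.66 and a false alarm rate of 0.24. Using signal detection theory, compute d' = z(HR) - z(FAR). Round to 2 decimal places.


d' = z(HR) - z(FAR)
z(0.66) = 0.4125
z(0.24) = -0.7063
d' = 0.4125 - -0.7063
= 1.12


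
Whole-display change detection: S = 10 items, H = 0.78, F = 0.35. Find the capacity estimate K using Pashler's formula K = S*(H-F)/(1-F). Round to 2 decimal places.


K = S * (H - F) / (1 - F)
H - F = 0.43
1 - F = 0.65
K = 10 * 0.43 / 0.65
= 6.62


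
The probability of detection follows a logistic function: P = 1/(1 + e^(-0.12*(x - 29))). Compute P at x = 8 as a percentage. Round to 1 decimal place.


P(x) = 1/(1 + e^(-0.12*(8 - 29)))
Exponent = -0.12 * -21 = 2.52
e^(2.52) = 12.428597
P = 1/(1 + 12.428597) = 0.074468
Percentage = 7.4


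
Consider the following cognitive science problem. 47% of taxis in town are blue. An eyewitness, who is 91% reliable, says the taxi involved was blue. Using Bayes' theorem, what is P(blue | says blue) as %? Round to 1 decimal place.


P(blue | says blue) = P(says blue | blue)*P(blue) / [P(says blue | blue)*P(blue) + P(says blue | not blue)*P(not blue)]
Numerator = 0.91 * 0.47 = 0.4277
False identification = 0.09 * 0.53 = 0.0477
P = 0.4277 / (0.4277 + 0.0477)
= 0.4277 / 0.4754
As percentage = 90.0


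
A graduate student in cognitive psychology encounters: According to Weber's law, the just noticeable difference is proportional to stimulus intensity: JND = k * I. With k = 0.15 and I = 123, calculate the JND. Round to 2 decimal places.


JND = k * I
JND = 0.15 * 123
= 18.45


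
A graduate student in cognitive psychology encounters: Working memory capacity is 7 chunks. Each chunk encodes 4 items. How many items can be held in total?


Total items = chunks * items_per_chunk
= 7 * 4
= 28


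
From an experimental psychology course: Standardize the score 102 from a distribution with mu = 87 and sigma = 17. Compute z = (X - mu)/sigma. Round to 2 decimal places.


z = (X - mu) / sigma
= (102 - 87) / 17
= 15 / 17
= 0.88


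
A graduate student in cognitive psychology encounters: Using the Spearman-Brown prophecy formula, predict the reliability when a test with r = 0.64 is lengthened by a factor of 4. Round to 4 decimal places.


r_new = n*r / (1 + (n-1)*r)
Numerator = 4 * 0.64 = 2.56
Denominator = 1 + 3 * 0.64 = 2.92
r_new = 2.56 / 2.92
= 0.8767


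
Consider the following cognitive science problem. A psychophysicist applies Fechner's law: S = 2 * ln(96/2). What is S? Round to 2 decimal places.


S = 2 * ln(96/2)
I/I0 = 48.0
ln(48.0) = 3.8712
S = 2 * 3.8712
= 7.74


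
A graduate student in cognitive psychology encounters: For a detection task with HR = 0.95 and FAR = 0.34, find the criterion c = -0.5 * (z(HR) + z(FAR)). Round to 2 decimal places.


c = -0.5 * (z(HR) + z(FAR))
z(0.95) = 1.6449
z(0.34) = -0.4125
c = -0.5 * (1.6449 + -0.4125)
= -0.5 * 1.2324
= -0.62


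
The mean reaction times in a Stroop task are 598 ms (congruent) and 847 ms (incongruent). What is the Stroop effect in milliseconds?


Stroop effect = RT(incongruent) - RT(congruent)
= 847 - 598
= 249 ms


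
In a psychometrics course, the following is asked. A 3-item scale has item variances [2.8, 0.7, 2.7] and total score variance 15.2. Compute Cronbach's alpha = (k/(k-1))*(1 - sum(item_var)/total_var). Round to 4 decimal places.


alpha = (k/(k-1)) * (1 - sum(s_i^2)/s_total^2)
sum(item variances) = 6.2
k/(k-1) = 3/2 = 1.5
1 - 6.2/15.2 = 1 - 0.407895 = 0.592105
alpha = 1.5 * 0.592105
= 0.8882


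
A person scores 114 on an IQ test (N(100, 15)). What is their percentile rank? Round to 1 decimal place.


z = (IQ - mean) / SD
z = (114 - 100) / 15 = 0.9333
Percentile = Phi(0.9333) * 100
Phi(0.9333) = 0.824667
= 82.5


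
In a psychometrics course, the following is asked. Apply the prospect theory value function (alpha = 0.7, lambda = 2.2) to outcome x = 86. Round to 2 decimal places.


Since x = 86 >= 0, use v(x) = x^0.7
86^0.7 = 22.6021
v(86) = 22.60


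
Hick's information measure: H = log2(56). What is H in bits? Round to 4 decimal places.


H = log2(n)
H = log2(56)
= 5.8074


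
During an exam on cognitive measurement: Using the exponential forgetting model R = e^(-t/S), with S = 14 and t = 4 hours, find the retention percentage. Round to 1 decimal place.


R = e^(-t/S)
-t/S = -4/14 = -0.285714
R = e^(-0.285714) = 0.751478
Percentage = 0.751478 * 100
= 75.1


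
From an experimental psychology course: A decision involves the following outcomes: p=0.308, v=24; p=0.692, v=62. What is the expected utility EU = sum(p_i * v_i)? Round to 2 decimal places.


EU = sum(p_i * v_i)
0.308 * 24 = 7.392
0.692 * 62 = 42.904
EU = 7.392 + 42.904
= 50.30


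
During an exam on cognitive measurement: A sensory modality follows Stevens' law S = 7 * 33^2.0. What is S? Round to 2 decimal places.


S = 7 * 33^2.0
33^2.0 = 1089.0
S = 7 * 1089.0
= 7623.00


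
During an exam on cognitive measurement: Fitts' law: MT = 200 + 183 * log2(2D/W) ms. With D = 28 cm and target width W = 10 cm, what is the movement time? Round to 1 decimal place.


MT = 200 + 183 * log2(2*28/10)
2D/W = 5.6
log2(5.6) = 2.4854
MT = 200 + 183 * 2.4854
= 654.8 ms


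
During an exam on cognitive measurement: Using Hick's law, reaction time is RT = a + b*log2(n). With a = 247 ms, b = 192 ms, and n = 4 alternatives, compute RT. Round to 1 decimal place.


RT = 247 + 192 * log2(4)
log2(4) = 2.0
RT = 247 + 192 * 2.0
= 247 + 384.0
= 631.0 ms


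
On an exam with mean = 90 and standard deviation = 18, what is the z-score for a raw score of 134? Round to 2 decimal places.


z = (X - mu) / sigma
= (134 - 90) / 18
= 44 / 18
= 2.44


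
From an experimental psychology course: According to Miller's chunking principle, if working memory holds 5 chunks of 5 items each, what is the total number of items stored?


Total items = chunks * items_per_chunk
= 5 * 5
= 25


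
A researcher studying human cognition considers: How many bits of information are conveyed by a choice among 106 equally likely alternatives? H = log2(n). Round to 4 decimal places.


H = log2(n)
H = log2(106)
= 6.7279


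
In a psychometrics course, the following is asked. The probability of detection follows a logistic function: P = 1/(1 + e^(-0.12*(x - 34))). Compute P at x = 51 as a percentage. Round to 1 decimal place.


P(x) = 1/(1 + e^(-0.12*(51 - 34)))
Exponent = -0.12 * 17 = -2.04
e^(-2.04) = 0.130029
P = 1/(1 + 0.130029) = 0.884933
Percentage = 88.5


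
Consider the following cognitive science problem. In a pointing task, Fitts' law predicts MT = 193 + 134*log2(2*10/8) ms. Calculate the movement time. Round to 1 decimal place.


MT = 193 + 134 * log2(2*10/8)
2D/W = 2.5
log2(2.5) = 1.3219
MT = 193 + 134 * 1.3219
= 370.1 ms


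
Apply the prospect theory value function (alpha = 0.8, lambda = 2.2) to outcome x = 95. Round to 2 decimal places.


Since x = 95 >= 0, use v(x) = x^0.8
95^0.8 = 38.2102
v(95) = 38.21


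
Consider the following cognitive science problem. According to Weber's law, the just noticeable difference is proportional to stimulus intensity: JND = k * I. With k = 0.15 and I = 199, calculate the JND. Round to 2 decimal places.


JND = k * I
JND = 0.15 * 199
= 29.85


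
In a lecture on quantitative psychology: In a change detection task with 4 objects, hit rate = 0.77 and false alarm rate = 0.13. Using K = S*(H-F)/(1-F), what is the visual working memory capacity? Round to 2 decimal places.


K = S * (H - F) / (1 - F)
H - F = 0.64
1 - F = 0.87
K = 4 * 0.64 / 0.87
= 2.94


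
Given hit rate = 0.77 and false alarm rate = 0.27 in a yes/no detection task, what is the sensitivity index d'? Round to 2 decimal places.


d' = z(HR) - z(FAR)
z(0.77) = 0.7388
z(0.27) = -0.6128
d' = 0.7388 - -0.6128
= 1.35


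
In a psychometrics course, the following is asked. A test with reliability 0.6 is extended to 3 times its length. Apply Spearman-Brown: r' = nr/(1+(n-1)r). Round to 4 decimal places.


r_new = n*r / (1 + (n-1)*r)
Numerator = 3 * 0.6 = 1.8
Denominator = 1 + 2 * 0.6 = 2.2
r_new = 1.8 / 2.2
= 0.8182


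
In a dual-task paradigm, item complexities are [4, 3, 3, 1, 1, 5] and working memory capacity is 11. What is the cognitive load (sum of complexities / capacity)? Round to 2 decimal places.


Total complexity = 4 + 3 + 3 + 1 + 1 + 5 = 17
Load = total / capacity = 17 / 11
= 1.55


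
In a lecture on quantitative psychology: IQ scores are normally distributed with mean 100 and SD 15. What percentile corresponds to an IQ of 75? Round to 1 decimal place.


z = (IQ - mean) / SD
z = (75 - 100) / 15 = -1.6667
Percentile = Phi(-1.6667) * 100
Phi(-1.6667) = 0.047787
= 4.8


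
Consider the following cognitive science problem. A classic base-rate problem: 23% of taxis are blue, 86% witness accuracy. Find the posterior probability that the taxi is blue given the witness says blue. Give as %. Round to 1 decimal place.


P(blue | says blue) = P(says blue | blue)*P(blue) / [P(says blue | blue)*P(blue) + P(says blue | not blue)*P(not blue)]
Numerator = 0.86 * 0.23 = 0.1978
False identification = 0.14 * 0.77 = 0.1078
P = 0.1978 / (0.1978 + 0.1078)
= 0.1978 / 0.3056
As percentage = 64.7


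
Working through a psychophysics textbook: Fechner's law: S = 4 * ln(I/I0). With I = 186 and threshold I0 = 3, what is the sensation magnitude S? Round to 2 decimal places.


S = 4 * ln(186/3)
I/I0 = 62.0
ln(62.0) = 4.1271
S = 4 * 4.1271
= 16.51


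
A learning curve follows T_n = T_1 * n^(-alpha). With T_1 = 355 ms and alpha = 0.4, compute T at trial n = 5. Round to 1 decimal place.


T_n = 355 * 5^(-0.4)
5^(-0.4) = 0.525306
T_n = 355 * 0.525306
= 186.5 ms


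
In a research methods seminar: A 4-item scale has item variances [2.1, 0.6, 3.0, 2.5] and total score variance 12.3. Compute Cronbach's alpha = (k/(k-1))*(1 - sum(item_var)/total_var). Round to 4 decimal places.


alpha = (k/(k-1)) * (1 - sum(s_i^2)/s_total^2)
sum(item variances) = 8.2
k/(k-1) = 4/3 = 1.333333
1 - 8.2/12.3 = 1 - 0.666667 = 0.333333
alpha = 1.333333 * 0.333333
= 0.4444


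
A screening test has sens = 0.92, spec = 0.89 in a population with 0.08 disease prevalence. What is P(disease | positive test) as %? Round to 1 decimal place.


PPV = (sens * prev) / (sens * prev + (1-spec) * (1-prev))
Numerator = 0.92 * 0.08 = 0.0736
P(positive and no disease) = (1 - spec) * (1 - prev) = (1 - 0.89) * (1 - 0.08) = 0.1012
Denominator = 0.0736 + 0.1012 = 0.1748
PPV = 0.0736 / 0.1748 = 0.421053
As percentage = 42.1
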